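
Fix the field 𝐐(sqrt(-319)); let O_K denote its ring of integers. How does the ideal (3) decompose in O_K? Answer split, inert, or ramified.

-319 mod 4 = 1, hence disc K = -319 and O_K = ℤ[(1+√-319)/2].
3 ∤ -319, so 3 is unramified.
Euler's criterion: (-319)^1 mod 3 = 2. Thus (-319|3) = -1.
Legendre symbol -1 ⇒ 3 is inert.

inert — (3) stays prime in O_K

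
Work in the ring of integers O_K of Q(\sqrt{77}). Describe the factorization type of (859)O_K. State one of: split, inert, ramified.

859 remains inert

77 mod 4 = 1, hence disc K = 77 and O_K = ℤ[(1+√77)/2].
859 ∤ 77, so 859 is unramified.
Compute (77/859) via Euler: 77^((859-1)/2) mod 859 = 858, so (77/859) = -1.
Legendre symbol -1 ⇒ 859 is inert.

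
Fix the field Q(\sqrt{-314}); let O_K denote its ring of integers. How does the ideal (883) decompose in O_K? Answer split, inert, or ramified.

-314 mod 4 = 2, hence disc K = 4·(-314) = -1256 and O_K = ℤ[√-314].
Since gcd(883, -1256) = 1 the prime 883 does not ramify.
Legendre symbol by Euler's criterion: (-314/883) ≡ (-314)^441 ≡ 882 (mod 883), i.e. (-314/883) = -1.
Legendre symbol -1 ⇒ 883 is inert.

inert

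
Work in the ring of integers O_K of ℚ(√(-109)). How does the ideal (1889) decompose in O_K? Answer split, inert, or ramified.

d = -109 ≡ 3 (mod 4), so O_K = ℤ[√-109] and disc(K) = 4d = -436.
disc(K) = -436 is not divisible by 1889; 1889 is unramified.
Euler's criterion: (-109)^944 mod 1889 = 1. Thus (-109|1889) = 1.
(-109/1889) = 1, so 1889 splits.

splits completely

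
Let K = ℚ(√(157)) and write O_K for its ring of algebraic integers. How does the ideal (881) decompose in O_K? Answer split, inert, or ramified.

157 mod 4 = 1, hence disc K = 157 and O_K = ℤ[(1+√157)/2].
disc(K) = 157 is not divisible by 881; 881 is unramified.
Euler's criterion: 157^440 mod 881 = 880. Thus (157|881) = -1.
Legendre symbol -1 ⇒ 881 is inert.

p is inert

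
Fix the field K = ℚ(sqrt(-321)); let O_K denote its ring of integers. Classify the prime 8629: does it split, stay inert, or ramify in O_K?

splits completely

-321 mod 4 = 3, hence disc K = 4·(-321) = -1284 and O_K = ℤ[√-321].
Since gcd(8629, -1284) = 1 the prime 8629 does not ramify.
Compute (-321/8629) via Euler: 8308^((8629-1)/2) mod 8629 = 1, so (-321/8629) = 1.
Legendre symbol 1 ⇒ 8629 is split.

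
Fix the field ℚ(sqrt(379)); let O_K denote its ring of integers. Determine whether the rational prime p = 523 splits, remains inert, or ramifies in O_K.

Since 379 ≢ 1 mod 4, the ring of integers is ℤ[√379] with discriminant 4·379 = 1516.
disc(K) = 1516 is not divisible by 523; 523 is unramified.
Legendre symbol by Euler's criterion: (379/523) ≡ 379^261 ≡ 522 (mod 523), i.e. (379/523) = -1.
d is a non-residue mod p, hence 523 remains inert in O_K.

inert — (523) stays prime in O_K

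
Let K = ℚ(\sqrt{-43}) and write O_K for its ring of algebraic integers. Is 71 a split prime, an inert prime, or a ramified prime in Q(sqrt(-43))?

Since -43 ≡ 1 mod 4, the ring of integers is ℤ[(1+√-43)/2] with discriminant -43.
71 ∤ -43, so 71 is unramified.
Euler's criterion: (-43)^35 mod 71 = 70. Thus (-43|71) = -1.
Legendre symbol -1 ⇒ 71 is inert.

inert — (71) stays prime in O_K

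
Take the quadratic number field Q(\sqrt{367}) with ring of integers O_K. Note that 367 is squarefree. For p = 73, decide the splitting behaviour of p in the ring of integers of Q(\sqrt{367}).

split — (73) = 𝔭₁𝔭₂ with 𝔭₁ ≠ 𝔭₂

d = 367 ≡ 3 (mod 4), so O_K = ℤ[√367] and disc(K) = 4d = 1468.
disc(K) = 1468 is not divisible by 73; 73 is unramified.
(367/73) = 2^36 mod 73 = 1, giving Legendre symbol 1.
(367/73) = 1, so 73 splits.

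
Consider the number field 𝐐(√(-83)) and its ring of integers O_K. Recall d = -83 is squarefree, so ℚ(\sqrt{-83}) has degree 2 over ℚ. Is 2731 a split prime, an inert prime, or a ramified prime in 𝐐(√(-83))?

d = -83 ≡ 1 (mod 4), so O_K = ℤ[(1+√-83)/2] and disc(K) = d = -83.
2731 ∤ -83, so 2731 is unramified.
Compute (-83/2731) via Euler: 2648^((2731-1)/2) mod 2731 = 1, so (-83/2731) = 1.
d is a quadratic residue mod p, hence 2731 splits in O_K.

splits completely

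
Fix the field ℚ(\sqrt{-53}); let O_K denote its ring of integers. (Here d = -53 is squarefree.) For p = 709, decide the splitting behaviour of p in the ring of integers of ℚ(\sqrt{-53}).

d = -53 ≡ 3 (mod 4), so O_K = ℤ[√-53] and disc(K) = 4d = -212.
disc(K) = -212 is not divisible by 709; 709 is unramified.
Euler's criterion: (-53)^354 mod 709 = 708. Thus (-53|709) = -1.
d is a non-residue mod p, hence 709 remains inert in O_K.

inert — (709) stays prime in O_K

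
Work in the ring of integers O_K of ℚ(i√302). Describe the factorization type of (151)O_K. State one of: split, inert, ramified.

d = -302 ≡ 2 (mod 4), so O_K = ℤ[√-302] and disc(K) = 4d = -1208.
disc(K) = -1208 = 151·(-8), so p = 151 is ramified.

151 is ramified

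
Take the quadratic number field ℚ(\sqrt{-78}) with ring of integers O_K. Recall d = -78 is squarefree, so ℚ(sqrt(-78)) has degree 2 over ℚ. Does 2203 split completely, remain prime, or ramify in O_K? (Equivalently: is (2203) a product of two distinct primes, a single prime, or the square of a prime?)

-78 mod 4 = 2, hence disc K = 4·(-78) = -312 and O_K = ℤ[√-78].
Since gcd(2203, -312) = 1 the prime 2203 does not ramify.
Legendre symbol by Euler's criterion: (-78/2203) ≡ (-78)^1101 ≡ 1 (mod 2203), i.e. (-78/2203) = 1.
d is a quadratic residue mod p, hence 2203 splits in O_K.

p splits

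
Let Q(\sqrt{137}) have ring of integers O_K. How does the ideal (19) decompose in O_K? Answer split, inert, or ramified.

splits completely

d = 137 ≡ 1 (mod 4), so O_K = ℤ[(1+√137)/2] and disc(K) = d = 137.
19 ∤ 137, so 19 is unramified.
Legendre symbol by Euler's criterion: (137/19) ≡ 137^9 ≡ 1 (mod 19), i.e. (137/19) = 1.
Legendre symbol 1 ⇒ 19 is split.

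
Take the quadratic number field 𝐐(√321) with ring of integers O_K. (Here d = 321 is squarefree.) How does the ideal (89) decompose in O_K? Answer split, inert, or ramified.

inert — (89) stays prime in O_K

321 mod 4 = 1, hence disc K = 321 and O_K = ℤ[(1+√321)/2].
disc(K) = 321 is not divisible by 89; 89 is unramified.
(321/89) = 54^44 mod 89 = 88, giving Legendre symbol -1.
d is a non-residue mod p, hence 89 remains inert in O_K.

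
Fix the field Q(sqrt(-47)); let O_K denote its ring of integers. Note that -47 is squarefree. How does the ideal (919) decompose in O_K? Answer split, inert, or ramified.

919 remains inert

d = -47 ≡ 1 (mod 4), so O_K = ℤ[(1+√-47)/2] and disc(K) = d = -47.
disc(K) = -47 is not divisible by 919; 919 is unramified.
Legendre symbol by Euler's criterion: (-47/919) ≡ (-47)^459 ≡ 918 (mod 919), i.e. (-47/919) = -1.
Legendre symbol -1 ⇒ 919 is inert.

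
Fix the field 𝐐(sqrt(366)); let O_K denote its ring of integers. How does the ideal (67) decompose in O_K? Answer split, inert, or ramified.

366 mod 4 = 2, hence disc K = 4·366 = 1464 and O_K = ℤ[√366].
disc(K) = 1464 is not divisible by 67; 67 is unramified.
Euler's criterion: 366^33 mod 67 = 66. Thus (366|67) = -1.
Legendre symbol -1 ⇒ 67 is inert.

67 remains inert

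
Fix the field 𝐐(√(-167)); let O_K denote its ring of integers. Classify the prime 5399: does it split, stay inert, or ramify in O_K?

p is inert

-167 mod 4 = 1, hence disc K = -167 and O_K = ℤ[(1+√-167)/2].
Since gcd(5399, -167) = 1 the prime 5399 does not ramify.
(-167/5399) = 5232^2699 mod 5399 = 5398, giving Legendre symbol -1.
d is a non-residue mod p, hence 5399 remains inert in O_K.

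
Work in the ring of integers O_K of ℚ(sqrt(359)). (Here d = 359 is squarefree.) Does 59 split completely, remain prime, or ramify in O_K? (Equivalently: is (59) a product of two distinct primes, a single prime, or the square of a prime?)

d = 359 ≡ 3 (mod 4), so O_K = ℤ[√359] and disc(K) = 4d = 1436.
59 ∤ 1436, so 59 is unramified.
Compute (359/59) via Euler: 5^((59-1)/2) mod 59 = 1, so (359/59) = 1.
(359/59) = 1, so 59 splits.

split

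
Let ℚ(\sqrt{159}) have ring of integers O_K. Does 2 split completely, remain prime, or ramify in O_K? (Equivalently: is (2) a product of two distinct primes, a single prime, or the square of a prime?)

Since 159 ≢ 1 mod 4, the ring of integers is ℤ[√159] with discriminant 4·159 = 636.
disc(K) = 636 = 2·318, so p = 2 is ramified.

p ramifies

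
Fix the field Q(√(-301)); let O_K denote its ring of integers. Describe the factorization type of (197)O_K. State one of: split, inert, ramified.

split

d = -301 ≡ 3 (mod 4), so O_K = ℤ[√-301] and disc(K) = 4d = -1204.
Since gcd(197, -1204) = 1 the prime 197 does not ramify.
Euler's criterion: (-301)^98 mod 197 = 1. Thus (-301|197) = 1.
(-301/197) = 1, so 197 splits.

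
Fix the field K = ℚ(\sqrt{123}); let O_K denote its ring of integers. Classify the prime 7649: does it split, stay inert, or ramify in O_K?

7649 remains inert

123 mod 4 = 3, hence disc K = 4·123 = 492 and O_K = ℤ[√123].
7649 ∤ 492, so 7649 is unramified.
Legendre symbol by Euler's criterion: (123/7649) ≡ 123^3824 ≡ 7648 (mod 7649), i.e. (123/7649) = -1.
Legendre symbol -1 ⇒ 7649 is inert.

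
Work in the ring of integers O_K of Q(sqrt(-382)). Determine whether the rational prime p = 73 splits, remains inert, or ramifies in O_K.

remains prime (inert)

Since -382 ≢ 1 mod 4, the ring of integers is ℤ[√-382] with discriminant 4·(-382) = -1528.
Since gcd(73, -1528) = 1 the prime 73 does not ramify.
Legendre symbol by Euler's criterion: (-382/73) ≡ (-382)^36 ≡ 72 (mod 73), i.e. (-382/73) = -1.
(-382/73) = -1, so 73 is inert.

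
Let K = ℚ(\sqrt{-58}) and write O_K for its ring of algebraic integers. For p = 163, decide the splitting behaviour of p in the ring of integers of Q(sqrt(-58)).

-58 mod 4 = 2, hence disc K = 4·(-58) = -232 and O_K = ℤ[√-58].
disc(K) = -232 is not divisible by 163; 163 is unramified.
(-58/163) = 105^81 mod 163 = 162, giving Legendre symbol -1.
d is a non-residue mod p, hence 163 remains inert in O_K.

inert — (163) stays prime in O_K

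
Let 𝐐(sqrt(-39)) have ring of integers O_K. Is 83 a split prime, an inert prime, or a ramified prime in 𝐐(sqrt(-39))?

p splits

Since -39 ≡ 1 mod 4, the ring of integers is ℤ[(1+√-39)/2] with discriminant -39.
Since gcd(83, -39) = 1 the prime 83 does not ramify.
(-39/83) = 44^41 mod 83 = 1, giving Legendre symbol 1.
(-39/83) = 1, so 83 splits.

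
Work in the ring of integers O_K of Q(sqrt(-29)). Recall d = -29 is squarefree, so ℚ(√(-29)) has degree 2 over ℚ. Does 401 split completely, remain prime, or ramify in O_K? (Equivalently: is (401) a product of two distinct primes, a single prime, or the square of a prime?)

d = -29 ≡ 3 (mod 4), so O_K = ℤ[√-29] and disc(K) = 4d = -116.
401 ∤ -116, so 401 is unramified.
Compute (-29/401) via Euler: 372^((401-1)/2) mod 401 = 1, so (-29/401) = 1.
Legendre symbol 1 ⇒ 401 is split.

401 splits in O_K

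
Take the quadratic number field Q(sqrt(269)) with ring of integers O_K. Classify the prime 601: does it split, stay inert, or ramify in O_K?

inert

d = 269 ≡ 1 (mod 4), so O_K = ℤ[(1+√269)/2] and disc(K) = d = 269.
Since gcd(601, 269) = 1 the prime 601 does not ramify.
(269/601) = 269^300 mod 601 = 600, giving Legendre symbol -1.
(269/601) = -1, so 601 is inert.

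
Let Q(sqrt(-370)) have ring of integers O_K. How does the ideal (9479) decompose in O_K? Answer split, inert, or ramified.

-370 mod 4 = 2, hence disc K = 4·(-370) = -1480 and O_K = ℤ[√-370].
disc(K) = -1480 is not divisible by 9479; 9479 is unramified.
Euler's criterion: (-370)^4739 mod 9479 = 9478. Thus (-370|9479) = -1.
d is a non-residue mod p, hence 9479 remains inert in O_K.

remains prime (inert)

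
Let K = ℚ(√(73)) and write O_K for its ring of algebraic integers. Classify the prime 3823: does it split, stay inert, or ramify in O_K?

73 mod 4 = 1, hence disc K = 73 and O_K = ℤ[(1+√73)/2].
Since gcd(3823, 73) = 1 the prime 3823 does not ramify.
Compute (73/3823) via Euler: 73^((3823-1)/2) mod 3823 = 1, so (73/3823) = 1.
Legendre symbol 1 ⇒ 3823 is split.

3823 splits in O_K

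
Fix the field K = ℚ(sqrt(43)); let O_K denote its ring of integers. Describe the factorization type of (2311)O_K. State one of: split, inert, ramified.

43 mod 4 = 3, hence disc K = 4·43 = 172 and O_K = ℤ[√43].
disc(K) = 172 is not divisible by 2311; 2311 is unramified.
Legendre symbol by Euler's criterion: (43/2311) ≡ 43^1155 ≡ 1 (mod 2311), i.e. (43/2311) = 1.
Legendre symbol 1 ⇒ 2311 is split.

2311 splits in O_K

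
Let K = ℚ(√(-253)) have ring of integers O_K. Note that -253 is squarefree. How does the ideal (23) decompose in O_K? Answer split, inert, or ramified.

-253 mod 4 = 3, hence disc K = 4·(-253) = -1012 and O_K = ℤ[√-253].
disc(K) = -1012 = 23·(-44), so p = 23 is ramified.

ramifies in O_K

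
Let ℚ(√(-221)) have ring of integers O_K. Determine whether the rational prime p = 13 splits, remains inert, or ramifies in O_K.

ramified — (13) = 𝔭²

d = -221 ≡ 3 (mod 4), so O_K = ℤ[√-221] and disc(K) = 4d = -884.
13 divides disc(K) = -884, so 13 ramifies.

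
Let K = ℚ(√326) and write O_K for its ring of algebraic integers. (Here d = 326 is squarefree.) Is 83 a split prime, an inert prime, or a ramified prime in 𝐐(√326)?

326 mod 4 = 2, hence disc K = 4·326 = 1304 and O_K = ℤ[√326].
83 ∤ 1304, so 83 is unramified.
Euler's criterion: 326^41 mod 83 = 1. Thus (326|83) = 1.
d is a quadratic residue mod p, hence 83 splits in O_K.

83 splits in O_K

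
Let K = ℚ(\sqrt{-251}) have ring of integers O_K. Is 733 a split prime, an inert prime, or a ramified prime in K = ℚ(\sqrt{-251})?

inert

Since -251 ≡ 1 mod 4, the ring of integers is ℤ[(1+√-251)/2] with discriminant -251.
733 ∤ -251, so 733 is unramified.
Legendre symbol by Euler's criterion: (-251/733) ≡ (-251)^366 ≡ 732 (mod 733), i.e. (-251/733) = -1.
Legendre symbol -1 ⇒ 733 is inert.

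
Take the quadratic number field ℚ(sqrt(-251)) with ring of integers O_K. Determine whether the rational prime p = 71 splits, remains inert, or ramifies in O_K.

71 remains inert

Since -251 ≡ 1 mod 4, the ring of integers is ℤ[(1+√-251)/2] with discriminant -251.
disc(K) = -251 is not divisible by 71; 71 is unramified.
Euler's criterion: (-251)^35 mod 71 = 70. Thus (-251|71) = -1.
(-251/71) = -1, so 71 is inert.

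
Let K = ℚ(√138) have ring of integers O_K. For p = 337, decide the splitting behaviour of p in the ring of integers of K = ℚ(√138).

d = 138 ≡ 2 (mod 4), so O_K = ℤ[√138] and disc(K) = 4d = 552.
337 ∤ 552, so 337 is unramified.
Compute (138/337) via Euler: 138^((337-1)/2) mod 337 = 336, so (138/337) = -1.
d is a non-residue mod p, hence 337 remains inert in O_K.

p is inert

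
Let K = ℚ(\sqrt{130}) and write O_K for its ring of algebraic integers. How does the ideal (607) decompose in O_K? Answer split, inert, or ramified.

Since 130 ≢ 1 mod 4, the ring of integers is ℤ[√130] with discriminant 4·130 = 520.
disc(K) = 520 is not divisible by 607; 607 is unramified.
Euler's criterion: 130^303 mod 607 = 606. Thus (130|607) = -1.
Legendre symbol -1 ⇒ 607 is inert.

inert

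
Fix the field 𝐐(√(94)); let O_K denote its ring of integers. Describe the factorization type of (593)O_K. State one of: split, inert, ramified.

p is inert

d = 94 ≡ 2 (mod 4), so O_K = ℤ[√94] and disc(K) = 4d = 376.
593 ∤ 376, so 593 is unramified.
Legendre symbol by Euler's criterion: (94/593) ≡ 94^296 ≡ 592 (mod 593), i.e. (94/593) = -1.
d is a non-residue mod p, hence 593 remains inert in O_K.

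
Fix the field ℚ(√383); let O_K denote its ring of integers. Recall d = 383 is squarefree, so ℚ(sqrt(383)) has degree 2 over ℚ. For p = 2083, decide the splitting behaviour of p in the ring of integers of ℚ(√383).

p is inert

383 mod 4 = 3, hence disc K = 4·383 = 1532 and O_K = ℤ[√383].
Since gcd(2083, 1532) = 1 the prime 2083 does not ramify.
Legendre symbol by Euler's criterion: (383/2083) ≡ 383^1041 ≡ 2082 (mod 2083), i.e. (383/2083) = -1.
(383/2083) = -1, so 2083 is inert.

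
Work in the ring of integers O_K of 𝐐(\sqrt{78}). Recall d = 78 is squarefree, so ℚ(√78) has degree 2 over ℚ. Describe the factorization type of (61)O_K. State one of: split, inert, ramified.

inert — (61) stays prime in O_K

Since 78 ≢ 1 mod 4, the ring of integers is ℤ[√78] with discriminant 4·78 = 312.
disc(K) = 312 is not divisible by 61; 61 is unramified.
Compute (78/61) via Euler: 17^((61-1)/2) mod 61 = 60, so (78/61) = -1.
(78/61) = -1, so 61 is inert.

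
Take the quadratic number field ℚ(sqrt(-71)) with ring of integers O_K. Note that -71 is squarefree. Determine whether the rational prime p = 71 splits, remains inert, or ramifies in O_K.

71 is ramified

Since -71 ≡ 1 mod 4, the ring of integers is ℤ[(1+√-71)/2] with discriminant -71.
Ramification test: 71 | -71. The prime 71 ramifies in K.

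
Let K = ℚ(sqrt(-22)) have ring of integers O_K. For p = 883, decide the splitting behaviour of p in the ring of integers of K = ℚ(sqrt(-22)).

inert — (883) stays prime in O_K

d = -22 ≡ 2 (mod 4), so O_K = ℤ[√-22] and disc(K) = 4d = -88.
883 ∤ -88, so 883 is unramified.
Euler's criterion: (-22)^441 mod 883 = 882. Thus (-22|883) = -1.
Legendre symbol -1 ⇒ 883 is inert.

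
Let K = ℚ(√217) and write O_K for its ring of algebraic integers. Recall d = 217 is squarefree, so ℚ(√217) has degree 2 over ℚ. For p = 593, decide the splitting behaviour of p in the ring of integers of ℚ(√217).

217 mod 4 = 1, hence disc K = 217 and O_K = ℤ[(1+√217)/2].
593 ∤ 217, so 593 is unramified.
(217/593) = 217^296 mod 593 = 592, giving Legendre symbol -1.
d is a non-residue mod p, hence 593 remains inert in O_K.

593 remains inert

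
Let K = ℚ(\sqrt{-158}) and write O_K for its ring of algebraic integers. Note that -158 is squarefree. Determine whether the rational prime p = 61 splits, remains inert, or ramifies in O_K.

d = -158 ≡ 2 (mod 4), so O_K = ℤ[√-158] and disc(K) = 4d = -632.
Since gcd(61, -632) = 1 the prime 61 does not ramify.
Compute (-158/61) via Euler: 25^((61-1)/2) mod 61 = 1, so (-158/61) = 1.
(-158/61) = 1, so 61 splits.

split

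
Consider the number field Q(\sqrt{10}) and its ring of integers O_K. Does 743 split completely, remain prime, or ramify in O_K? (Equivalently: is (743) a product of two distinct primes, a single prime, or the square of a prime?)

d = 10 ≡ 2 (mod 4), so O_K = ℤ[√10] and disc(K) = 4d = 40.
743 ∤ 40, so 743 is unramified.
Legendre symbol by Euler's criterion: (10/743) ≡ 10^371 ≡ 742 (mod 743), i.e. (10/743) = -1.
d is a non-residue mod p, hence 743 remains inert in O_K.

remains prime (inert)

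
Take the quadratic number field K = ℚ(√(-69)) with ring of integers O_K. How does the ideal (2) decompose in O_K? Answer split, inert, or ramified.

ramified — (2) = 𝔭²

Since -69 ≢ 1 mod 4, the ring of integers is ℤ[√-69] with discriminant 4·(-69) = -276.
Ramification test: 2 | -276. The prime 2 ramifies in K.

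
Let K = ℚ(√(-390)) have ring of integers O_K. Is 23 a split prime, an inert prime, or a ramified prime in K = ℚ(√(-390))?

splits completely

Since -390 ≢ 1 mod 4, the ring of integers is ℤ[√-390] with discriminant 4·(-390) = -1560.
disc(K) = -1560 is not divisible by 23; 23 is unramified.
(-390/23) = 1^11 mod 23 = 1, giving Legendre symbol 1.
Legendre symbol 1 ⇒ 23 is split.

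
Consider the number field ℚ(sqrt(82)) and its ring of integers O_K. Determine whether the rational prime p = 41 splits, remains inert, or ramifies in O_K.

d = 82 ≡ 2 (mod 4), so O_K = ℤ[√82] and disc(K) = 4d = 328.
41 divides disc(K) = 328, so 41 ramifies.

41 is ramified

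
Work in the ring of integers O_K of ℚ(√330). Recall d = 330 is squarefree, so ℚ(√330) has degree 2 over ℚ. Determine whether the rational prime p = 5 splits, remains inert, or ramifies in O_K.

ramified — (5) = 𝔭²

330 mod 4 = 2, hence disc K = 4·330 = 1320 and O_K = ℤ[√330].
5 divides disc(K) = 1320, so 5 ramifies.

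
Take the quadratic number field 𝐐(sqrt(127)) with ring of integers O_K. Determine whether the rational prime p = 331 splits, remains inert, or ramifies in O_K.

d = 127 ≡ 3 (mod 4), so O_K = ℤ[√127] and disc(K) = 4d = 508.
disc(K) = 508 is not divisible by 331; 331 is unramified.
Legendre symbol by Euler's criterion: (127/331) ≡ 127^165 ≡ 1 (mod 331), i.e. (127/331) = 1.
Legendre symbol 1 ⇒ 331 is split.

p splits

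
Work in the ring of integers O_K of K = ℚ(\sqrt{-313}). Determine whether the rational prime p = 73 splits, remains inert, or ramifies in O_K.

inert — (73) stays prime in O_K

Since -313 ≢ 1 mod 4, the ring of integers is ℤ[√-313] with discriminant 4·(-313) = -1252.
Since gcd(73, -1252) = 1 the prime 73 does not ramify.
(-313/73) = 52^36 mod 73 = 72, giving Legendre symbol -1.
d is a non-residue mod p, hence 73 remains inert in O_K.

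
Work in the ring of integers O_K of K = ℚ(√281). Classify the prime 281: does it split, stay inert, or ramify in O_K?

p ramifies

281 mod 4 = 1, hence disc K = 281 and O_K = ℤ[(1+√281)/2].
disc(K) = 281 = 281·1, so p = 281 is ramified.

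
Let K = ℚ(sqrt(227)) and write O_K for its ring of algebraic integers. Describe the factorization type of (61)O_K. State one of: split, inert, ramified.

Since 227 ≢ 1 mod 4, the ring of integers is ℤ[√227] with discriminant 4·227 = 908.
61 ∤ 908, so 61 is unramified.
Compute (227/61) via Euler: 44^((61-1)/2) mod 61 = 60, so (227/61) = -1.
Legendre symbol -1 ⇒ 61 is inert.

61 remains inert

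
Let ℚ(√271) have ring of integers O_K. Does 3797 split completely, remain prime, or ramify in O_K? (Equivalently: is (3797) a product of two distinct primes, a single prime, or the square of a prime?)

p is inert

d = 271 ≡ 3 (mod 4), so O_K = ℤ[√271] and disc(K) = 4d = 1084.
Since gcd(3797, 1084) = 1 the prime 3797 does not ramify.
(271/3797) = 271^1898 mod 3797 = 3796, giving Legendre symbol -1.
d is a non-residue mod p, hence 3797 remains inert in O_K.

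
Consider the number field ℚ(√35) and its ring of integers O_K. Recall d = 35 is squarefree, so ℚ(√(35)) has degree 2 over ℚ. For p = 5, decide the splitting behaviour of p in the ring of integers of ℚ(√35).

35 mod 4 = 3, hence disc K = 4·35 = 140 and O_K = ℤ[√35].
5 divides disc(K) = 140, so 5 ramifies.

ramified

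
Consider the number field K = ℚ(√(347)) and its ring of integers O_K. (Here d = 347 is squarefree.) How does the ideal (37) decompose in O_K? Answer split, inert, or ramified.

d = 347 ≡ 3 (mod 4), so O_K = ℤ[√347] and disc(K) = 4d = 1388.
37 ∤ 1388, so 37 is unramified.
(347/37) = 14^18 mod 37 = 36, giving Legendre symbol -1.
Legendre symbol -1 ⇒ 37 is inert.

37 remains inert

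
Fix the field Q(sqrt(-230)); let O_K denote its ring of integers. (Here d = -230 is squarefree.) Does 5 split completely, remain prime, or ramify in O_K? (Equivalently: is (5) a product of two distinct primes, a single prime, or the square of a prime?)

-230 mod 4 = 2, hence disc K = 4·(-230) = -920 and O_K = ℤ[√-230].
5 divides disc(K) = -920, so 5 ramifies.

ramified — (5) = 𝔭²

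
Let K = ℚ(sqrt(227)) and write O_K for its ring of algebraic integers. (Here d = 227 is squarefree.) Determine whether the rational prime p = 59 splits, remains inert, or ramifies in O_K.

59 remains inert

227 mod 4 = 3, hence disc K = 4·227 = 908 and O_K = ℤ[√227].
59 ∤ 908, so 59 is unramified.
Compute (227/59) via Euler: 50^((59-1)/2) mod 59 = 58, so (227/59) = -1.
Legendre symbol -1 ⇒ 59 is inert.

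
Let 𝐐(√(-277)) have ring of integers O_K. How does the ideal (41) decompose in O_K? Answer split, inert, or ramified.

-277 mod 4 = 3, hence disc K = 4·(-277) = -1108 and O_K = ℤ[√-277].
41 ∤ -1108, so 41 is unramified.
(-277/41) = 10^20 mod 41 = 1, giving Legendre symbol 1.
Legendre symbol 1 ⇒ 41 is split.

split — (41) = 𝔭₁𝔭₂ with 𝔭₁ ≠ 𝔭₂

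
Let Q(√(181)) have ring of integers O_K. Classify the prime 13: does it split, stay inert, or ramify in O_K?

181 mod 4 = 1, hence disc K = 181 and O_K = ℤ[(1+√181)/2].
disc(K) = 181 is not divisible by 13; 13 is unramified.
Compute (181/13) via Euler: 12^((13-1)/2) mod 13 = 1, so (181/13) = 1.
d is a quadratic residue mod p, hence 13 splits in O_K.

13 splits in O_K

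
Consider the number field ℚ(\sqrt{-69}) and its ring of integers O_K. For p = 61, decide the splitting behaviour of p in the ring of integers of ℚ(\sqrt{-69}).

p is inert

d = -69 ≡ 3 (mod 4), so O_K = ℤ[√-69] and disc(K) = 4d = -276.
disc(K) = -276 is not divisible by 61; 61 is unramified.
Legendre symbol by Euler's criterion: (-69/61) ≡ (-69)^30 ≡ 60 (mod 61), i.e. (-69/61) = -1.
(-69/61) = -1, so 61 is inert.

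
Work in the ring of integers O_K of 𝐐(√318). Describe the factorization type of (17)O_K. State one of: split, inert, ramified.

d = 318 ≡ 2 (mod 4), so O_K = ℤ[√318] and disc(K) = 4d = 1272.
17 ∤ 1272, so 17 is unramified.
Compute (318/17) via Euler: 12^((17-1)/2) mod 17 = 16, so (318/17) = -1.
(318/17) = -1, so 17 is inert.

remains prime (inert)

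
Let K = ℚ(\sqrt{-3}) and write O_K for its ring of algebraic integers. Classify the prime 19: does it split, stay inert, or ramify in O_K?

split — (19) = 𝔭₁𝔭₂ with 𝔭₁ ≠ 𝔭₂

Since -3 ≡ 1 mod 4, the ring of integers is ℤ[(1+√-3)/2] with discriminant -3.
19 ∤ -3, so 19 is unramified.
Legendre symbol by Euler's criterion: (-3/19) ≡ (-3)^9 ≡ 1 (mod 19), i.e. (-3/19) = 1.
d is a quadratic residue mod p, hence 19 splits in O_K.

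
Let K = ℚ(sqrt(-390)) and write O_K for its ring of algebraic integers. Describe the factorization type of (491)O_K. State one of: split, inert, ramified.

splits completely

-390 mod 4 = 2, hence disc K = 4·(-390) = -1560 and O_K = ℤ[√-390].
Since gcd(491, -1560) = 1 the prime 491 does not ramify.
Legendre symbol by Euler's criterion: (-390/491) ≡ (-390)^245 ≡ 1 (mod 491), i.e. (-390/491) = 1.
Legendre symbol 1 ⇒ 491 is split.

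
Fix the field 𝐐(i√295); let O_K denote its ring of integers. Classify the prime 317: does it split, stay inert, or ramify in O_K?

317 remains inert

-295 mod 4 = 1, hence disc K = -295 and O_K = ℤ[(1+√-295)/2].
Since gcd(317, -295) = 1 the prime 317 does not ramify.
Compute (-295/317) via Euler: 22^((317-1)/2) mod 317 = 316, so (-295/317) = -1.
Legendre symbol -1 ⇒ 317 is inert.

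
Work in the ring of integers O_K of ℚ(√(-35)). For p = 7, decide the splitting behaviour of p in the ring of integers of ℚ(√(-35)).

p ramifies

Since -35 ≡ 1 mod 4, the ring of integers is ℤ[(1+√-35)/2] with discriminant -35.
7 divides disc(K) = -35, so 7 ramifies.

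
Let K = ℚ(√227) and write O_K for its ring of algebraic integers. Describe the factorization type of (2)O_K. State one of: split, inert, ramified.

2 is ramified

227 mod 4 = 3, hence disc K = 4·227 = 908 and O_K = ℤ[√227].
disc(K) = 908 = 2·454, so p = 2 is ramified.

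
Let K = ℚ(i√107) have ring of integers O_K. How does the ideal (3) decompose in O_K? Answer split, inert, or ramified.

d = -107 ≡ 1 (mod 4), so O_K = ℤ[(1+√-107)/2] and disc(K) = d = -107.
Since gcd(3, -107) = 1 the prime 3 does not ramify.
Legendre symbol by Euler's criterion: (-107/3) ≡ (-107)^1 ≡ 1 (mod 3), i.e. (-107/3) = 1.
Legendre symbol 1 ⇒ 3 is split.

split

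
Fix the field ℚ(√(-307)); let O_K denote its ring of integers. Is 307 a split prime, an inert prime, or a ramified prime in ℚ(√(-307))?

ramified

d = -307 ≡ 1 (mod 4), so O_K = ℤ[(1+√-307)/2] and disc(K) = d = -307.
307 divides disc(K) = -307, so 307 ramifies.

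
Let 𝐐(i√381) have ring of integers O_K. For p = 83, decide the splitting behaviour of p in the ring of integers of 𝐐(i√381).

83 remains inert

d = -381 ≡ 3 (mod 4), so O_K = ℤ[√-381] and disc(K) = 4d = -1524.
83 ∤ -1524, so 83 is unramified.
(-381/83) = 34^41 mod 83 = 82, giving Legendre symbol -1.
Legendre symbol -1 ⇒ 83 is inert.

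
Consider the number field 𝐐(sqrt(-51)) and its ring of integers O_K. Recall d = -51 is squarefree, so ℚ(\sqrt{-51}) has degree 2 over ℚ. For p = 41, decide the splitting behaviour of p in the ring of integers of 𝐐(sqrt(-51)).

p splits

Since -51 ≡ 1 mod 4, the ring of integers is ℤ[(1+√-51)/2] with discriminant -51.
disc(K) = -51 is not divisible by 41; 41 is unramified.
Legendre symbol by Euler's criterion: (-51/41) ≡ (-51)^20 ≡ 1 (mod 41), i.e. (-51/41) = 1.
Legendre symbol 1 ⇒ 41 is split.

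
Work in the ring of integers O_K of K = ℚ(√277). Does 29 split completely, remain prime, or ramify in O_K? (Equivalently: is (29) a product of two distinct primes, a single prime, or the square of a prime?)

277 mod 4 = 1, hence disc K = 277 and O_K = ℤ[(1+√277)/2].
disc(K) = 277 is not divisible by 29; 29 is unramified.
Compute (277/29) via Euler: 16^((29-1)/2) mod 29 = 1, so (277/29) = 1.
Legendre symbol 1 ⇒ 29 is split.

split — (29) = 𝔭₁𝔭₂ with 𝔭₁ ≠ 𝔭₂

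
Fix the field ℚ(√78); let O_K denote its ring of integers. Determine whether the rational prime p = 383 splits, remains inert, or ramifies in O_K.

Since 78 ≢ 1 mod 4, the ring of integers is ℤ[√78] with discriminant 4·78 = 312.
Since gcd(383, 312) = 1 the prime 383 does not ramify.
Compute (78/383) via Euler: 78^((383-1)/2) mod 383 = 382, so (78/383) = -1.
Legendre symbol -1 ⇒ 383 is inert.

p is inert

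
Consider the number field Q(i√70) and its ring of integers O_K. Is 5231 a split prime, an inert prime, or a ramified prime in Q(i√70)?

p splits

Since -70 ≢ 1 mod 4, the ring of integers is ℤ[√-70] with discriminant 4·(-70) = -280.
Since gcd(5231, -280) = 1 the prime 5231 does not ramify.
(-70/5231) = 5161^2615 mod 5231 = 1, giving Legendre symbol 1.
Legendre symbol 1 ⇒ 5231 is split.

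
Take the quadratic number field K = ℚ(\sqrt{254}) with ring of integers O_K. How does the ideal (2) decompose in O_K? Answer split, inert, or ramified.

Since 254 ≢ 1 mod 4, the ring of integers is ℤ[√254] with discriminant 4·254 = 1016.
Ramification test: 2 | 1016. The prime 2 ramifies in K.

ramified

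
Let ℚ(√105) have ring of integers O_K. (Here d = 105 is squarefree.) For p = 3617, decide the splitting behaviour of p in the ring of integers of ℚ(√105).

d = 105 ≡ 1 (mod 4), so O_K = ℤ[(1+√105)/2] and disc(K) = d = 105.
Since gcd(3617, 105) = 1 the prime 3617 does not ramify.
(105/3617) = 105^1808 mod 3617 = 3616, giving Legendre symbol -1.
Legendre symbol -1 ⇒ 3617 is inert.

3617 remains inert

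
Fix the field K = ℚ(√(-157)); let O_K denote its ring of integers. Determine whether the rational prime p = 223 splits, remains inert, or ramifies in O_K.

d = -157 ≡ 3 (mod 4), so O_K = ℤ[√-157] and disc(K) = 4d = -628.
disc(K) = -628 is not divisible by 223; 223 is unramified.
(-157/223) = 66^111 mod 223 = 1, giving Legendre symbol 1.
Legendre symbol 1 ⇒ 223 is split.

223 splits in O_K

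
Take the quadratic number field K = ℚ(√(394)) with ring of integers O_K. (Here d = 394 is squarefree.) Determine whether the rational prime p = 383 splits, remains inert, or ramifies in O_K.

383 remains inert

Since 394 ≢ 1 mod 4, the ring of integers is ℤ[√394] with discriminant 4·394 = 1576.
disc(K) = 1576 is not divisible by 383; 383 is unramified.
Euler's criterion: 394^191 mod 383 = 382. Thus (394|383) = -1.
d is a non-residue mod p, hence 383 remains inert in O_K.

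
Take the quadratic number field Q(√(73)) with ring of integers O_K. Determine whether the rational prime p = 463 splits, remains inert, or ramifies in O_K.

Since 73 ≡ 1 mod 4, the ring of integers is ℤ[(1+√73)/2] with discriminant 73.
Since gcd(463, 73) = 1 the prime 463 does not ramify.
Euler's criterion: 73^231 mod 463 = 1. Thus (73|463) = 1.
Legendre symbol 1 ⇒ 463 is split.

p splits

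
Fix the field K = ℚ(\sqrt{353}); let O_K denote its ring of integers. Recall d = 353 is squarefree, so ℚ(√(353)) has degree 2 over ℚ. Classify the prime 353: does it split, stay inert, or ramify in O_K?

ramified — (353) = 𝔭²

Since 353 ≡ 1 mod 4, the ring of integers is ℤ[(1+√353)/2] with discriminant 353.
Ramification test: 353 | 353. The prime 353 ramifies in K.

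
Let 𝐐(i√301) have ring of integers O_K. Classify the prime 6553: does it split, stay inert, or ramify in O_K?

splits completely

-301 mod 4 = 3, hence disc K = 4·(-301) = -1204 and O_K = ℤ[√-301].
Since gcd(6553, -1204) = 1 the prime 6553 does not ramify.
Legendre symbol by Euler's criterion: (-301/6553) ≡ (-301)^3276 ≡ 1 (mod 6553), i.e. (-301/6553) = 1.
d is a quadratic residue mod p, hence 6553 splits in O_K.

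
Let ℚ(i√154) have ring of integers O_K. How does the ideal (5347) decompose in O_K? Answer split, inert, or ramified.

Since -154 ≢ 1 mod 4, the ring of integers is ℤ[√-154] with discriminant 4·(-154) = -616.
5347 ∤ -616, so 5347 is unramified.
(-154/5347) = 5193^2673 mod 5347 = 5346, giving Legendre symbol -1.
Legendre symbol -1 ⇒ 5347 is inert.

inert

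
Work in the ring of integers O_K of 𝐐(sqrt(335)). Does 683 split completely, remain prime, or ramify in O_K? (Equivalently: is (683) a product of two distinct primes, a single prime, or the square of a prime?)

335 mod 4 = 3, hence disc K = 4·335 = 1340 and O_K = ℤ[√335].
Since gcd(683, 1340) = 1 the prime 683 does not ramify.
Legendre symbol by Euler's criterion: (335/683) ≡ 335^341 ≡ 682 (mod 683), i.e. (335/683) = -1.
Legendre symbol -1 ⇒ 683 is inert.

remains prime (inert)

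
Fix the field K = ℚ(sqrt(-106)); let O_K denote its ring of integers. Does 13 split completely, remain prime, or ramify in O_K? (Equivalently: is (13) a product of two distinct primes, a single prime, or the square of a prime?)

remains prime (inert)

-106 mod 4 = 2, hence disc K = 4·(-106) = -424 and O_K = ℤ[√-106].
Since gcd(13, -424) = 1 the prime 13 does not ramify.
Euler's criterion: (-106)^6 mod 13 = 12. Thus (-106|13) = -1.
(-106/13) = -1, so 13 is inert.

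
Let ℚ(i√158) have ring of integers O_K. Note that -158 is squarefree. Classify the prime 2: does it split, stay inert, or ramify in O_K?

d = -158 ≡ 2 (mod 4), so O_K = ℤ[√-158] and disc(K) = 4d = -632.
disc(K) = -632 = 2·(-316), so p = 2 is ramified.

ramifies in O_K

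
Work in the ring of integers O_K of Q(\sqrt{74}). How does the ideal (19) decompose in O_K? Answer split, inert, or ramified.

split

d = 74 ≡ 2 (mod 4), so O_K = ℤ[√74] and disc(K) = 4d = 296.
disc(K) = 296 is not divisible by 19; 19 is unramified.
(74/19) = 17^9 mod 19 = 1, giving Legendre symbol 1.
Legendre symbol 1 ⇒ 19 is split.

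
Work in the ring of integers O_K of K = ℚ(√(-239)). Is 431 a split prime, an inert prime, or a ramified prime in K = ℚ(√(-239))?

Since -239 ≡ 1 mod 4, the ring of integers is ℤ[(1+√-239)/2] with discriminant -239.
disc(K) = -239 is not divisible by 431; 431 is unramified.
Euler's criterion: (-239)^215 mod 431 = 1. Thus (-239|431) = 1.
(-239/431) = 1, so 431 splits.

p splits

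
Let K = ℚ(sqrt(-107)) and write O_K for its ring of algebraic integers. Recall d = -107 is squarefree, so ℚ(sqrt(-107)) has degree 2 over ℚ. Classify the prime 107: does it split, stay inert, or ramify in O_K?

107 is ramified

d = -107 ≡ 1 (mod 4), so O_K = ℤ[(1+√-107)/2] and disc(K) = d = -107.
107 divides disc(K) = -107, so 107 ramifies.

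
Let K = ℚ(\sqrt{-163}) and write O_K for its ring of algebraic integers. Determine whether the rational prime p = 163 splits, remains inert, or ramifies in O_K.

p ramifies

-163 mod 4 = 1, hence disc K = -163 and O_K = ℤ[(1+√-163)/2].
disc(K) = -163 = 163·(-1), so p = 163 is ramified.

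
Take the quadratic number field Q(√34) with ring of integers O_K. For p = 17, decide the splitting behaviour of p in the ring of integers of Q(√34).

Since 34 ≢ 1 mod 4, the ring of integers is ℤ[√34] with discriminant 4·34 = 136.
Ramification test: 17 | 136. The prime 17 ramifies in K.

p ramifies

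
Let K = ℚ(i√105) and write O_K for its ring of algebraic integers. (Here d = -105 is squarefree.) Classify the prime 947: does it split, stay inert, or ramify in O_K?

Since -105 ≢ 1 mod 4, the ring of integers is ℤ[√-105] with discriminant 4·(-105) = -420.
Since gcd(947, -420) = 1 the prime 947 does not ramify.
Legendre symbol by Euler's criterion: (-105/947) ≡ (-105)^473 ≡ 946 (mod 947), i.e. (-105/947) = -1.
Legendre symbol -1 ⇒ 947 is inert.

947 remains inert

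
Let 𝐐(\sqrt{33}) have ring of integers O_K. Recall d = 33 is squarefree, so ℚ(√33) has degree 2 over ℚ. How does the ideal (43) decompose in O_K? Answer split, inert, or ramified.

d = 33 ≡ 1 (mod 4), so O_K = ℤ[(1+√33)/2] and disc(K) = d = 33.
Since gcd(43, 33) = 1 the prime 43 does not ramify.
Euler's criterion: 33^21 mod 43 = 42. Thus (33|43) = -1.
(33/43) = -1, so 43 is inert.

remains prime (inert)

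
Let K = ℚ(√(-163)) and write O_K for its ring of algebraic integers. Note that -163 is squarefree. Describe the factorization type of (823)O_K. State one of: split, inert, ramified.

-163 mod 4 = 1, hence disc K = -163 and O_K = ℤ[(1+√-163)/2].
disc(K) = -163 is not divisible by 823; 823 is unramified.
Legendre symbol by Euler's criterion: (-163/823) ≡ (-163)^411 ≡ 822 (mod 823), i.e. (-163/823) = -1.
d is a non-residue mod p, hence 823 remains inert in O_K.

inert — (823) stays prime in O_K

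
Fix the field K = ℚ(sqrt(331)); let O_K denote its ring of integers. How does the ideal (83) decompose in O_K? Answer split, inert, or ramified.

Since 331 ≢ 1 mod 4, the ring of integers is ℤ[√331] with discriminant 4·331 = 1324.
disc(K) = 1324 is not divisible by 83; 83 is unramified.
(331/83) = 82^41 mod 83 = 82, giving Legendre symbol -1.
d is a non-residue mod p, hence 83 remains inert in O_K.

inert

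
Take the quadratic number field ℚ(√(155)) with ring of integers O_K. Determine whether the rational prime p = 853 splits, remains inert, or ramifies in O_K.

155 mod 4 = 3, hence disc K = 4·155 = 620 and O_K = ℤ[√155].
Since gcd(853, 620) = 1 the prime 853 does not ramify.
(155/853) = 155^426 mod 853 = 852, giving Legendre symbol -1.
Legendre symbol -1 ⇒ 853 is inert.

inert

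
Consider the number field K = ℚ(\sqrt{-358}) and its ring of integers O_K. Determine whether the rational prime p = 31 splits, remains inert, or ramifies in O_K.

p splits

Since -358 ≢ 1 mod 4, the ring of integers is ℤ[√-358] with discriminant 4·(-358) = -1432.
disc(K) = -1432 is not divisible by 31; 31 is unramified.
Euler's criterion: (-358)^15 mod 31 = 1. Thus (-358|31) = 1.
d is a quadratic residue mod p, hence 31 splits in O_K.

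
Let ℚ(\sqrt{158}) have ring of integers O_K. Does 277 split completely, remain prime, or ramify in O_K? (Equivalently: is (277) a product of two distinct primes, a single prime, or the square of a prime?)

inert — (277) stays prime in O_K

Since 158 ≢ 1 mod 4, the ring of integers is ℤ[√158] with discriminant 4·158 = 632.
Since gcd(277, 632) = 1 the prime 277 does not ramify.
(158/277) = 158^138 mod 277 = 276, giving Legendre symbol -1.
Legendre symbol -1 ⇒ 277 is inert.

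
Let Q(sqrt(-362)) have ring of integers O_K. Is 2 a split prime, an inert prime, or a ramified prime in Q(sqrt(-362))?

Since -362 ≢ 1 mod 4, the ring of integers is ℤ[√-362] with discriminant 4·(-362) = -1448.
2 divides disc(K) = -1448, so 2 ramifies.

ramified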